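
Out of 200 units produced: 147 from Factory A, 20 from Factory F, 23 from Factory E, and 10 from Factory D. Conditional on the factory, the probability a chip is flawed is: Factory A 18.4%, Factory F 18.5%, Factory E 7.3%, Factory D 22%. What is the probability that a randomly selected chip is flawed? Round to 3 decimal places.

0.173

Compute prior × likelihood for every hypothesis:
  Factory A: 0.735 × 0.184 = 0.13524
  Factory F: 0.1 × 0.185 = 0.0185
  Factory E: 0.115 × 0.073 = 0.008395
  Factory D: 0.05 × 0.22 = 0.011
P(flawed) = 0.13524 + 0.0185 + 0.008395 + 0.011 = 0.173135 → 0.173.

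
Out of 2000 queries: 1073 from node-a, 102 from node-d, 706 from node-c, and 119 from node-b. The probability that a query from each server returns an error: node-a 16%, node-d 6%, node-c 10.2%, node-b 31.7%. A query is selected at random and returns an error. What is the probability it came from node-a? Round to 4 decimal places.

0.5971

Prior × likelihood for each hypothesis:
  node-a: 0.5365 × 0.16 = 0.08584
  node-d: 0.051 × 0.06 = 0.00306
  node-c: 0.353 × 0.102 = 0.036006
  node-b: 0.0595 × 0.317 = 0.0188615
Normalizing constant = 0.1437675.
P(node-a | evidence) = 0.08584 / 0.1437675 ≈ 0.5971.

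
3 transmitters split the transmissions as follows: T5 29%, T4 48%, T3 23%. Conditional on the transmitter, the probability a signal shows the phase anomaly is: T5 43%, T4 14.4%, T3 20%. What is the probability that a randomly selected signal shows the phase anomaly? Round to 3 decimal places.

By Bayes' rule, posterior ∝ prior × likelihood:
  T5: 0.29 × 0.43 = 0.1247
  T4: 0.48 × 0.144 = 0.06912
  T3: 0.23 × 0.2 = 0.046
P(anomaly) = 0.1247 + 0.06912 + 0.046 = 0.23982 → 0.240.

0.240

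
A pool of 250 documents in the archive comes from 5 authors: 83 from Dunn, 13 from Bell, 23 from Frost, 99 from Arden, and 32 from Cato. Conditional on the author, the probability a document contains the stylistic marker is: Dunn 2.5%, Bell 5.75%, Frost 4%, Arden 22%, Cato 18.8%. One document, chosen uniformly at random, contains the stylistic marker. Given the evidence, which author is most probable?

By Bayes' rule, posterior ∝ prior × likelihood:
  Dunn: 0.332 × 0.025 = 0.0083
  Bell: 0.052 × 0.0575 = 0.00299
  Frost: 0.092 × 0.04 = 0.00368
  Arden: 0.396 × 0.22 = 0.08712
  Cato: 0.128 × 0.188 = 0.024064
Normalizing constant = 0.126154.
Largest term belongs to Arden, so Arden is most probable.

Arden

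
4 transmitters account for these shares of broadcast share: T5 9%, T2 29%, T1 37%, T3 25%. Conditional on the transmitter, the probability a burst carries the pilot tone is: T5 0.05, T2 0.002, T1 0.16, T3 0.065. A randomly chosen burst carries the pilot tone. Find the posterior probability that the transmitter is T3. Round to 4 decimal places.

Unnormalized posteriors (prior × likelihood):
  T5: 0.09 × 0.05 = 0.0045
  T2: 0.29 × 0.002 = 0.00058
  T1: 0.37 × 0.16 = 0.0592
  T3: 0.25 × 0.065 = 0.01625
Sum = 0.08053.
P(T3 | evidence) = 0.01625 / 0.08053 ≈ 0.2018.

0.2018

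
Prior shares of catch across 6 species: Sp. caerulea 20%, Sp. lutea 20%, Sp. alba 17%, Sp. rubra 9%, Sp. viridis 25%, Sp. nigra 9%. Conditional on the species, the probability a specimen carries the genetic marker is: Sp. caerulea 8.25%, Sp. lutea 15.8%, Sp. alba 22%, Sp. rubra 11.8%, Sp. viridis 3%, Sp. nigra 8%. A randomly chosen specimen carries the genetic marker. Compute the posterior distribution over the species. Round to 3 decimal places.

By Bayes' rule, posterior ∝ prior × likelihood:
  Sp. caerulea: 0.2 × 0.0825 = 0.0165
  Sp. lutea: 0.2 × 0.158 = 0.0316
  Sp. alba: 0.17 × 0.22 = 0.0374
  Sp. rubra: 0.09 × 0.118 = 0.01062
  Sp. viridis: 0.25 × 0.03 = 0.0075
  Sp. nigra: 0.09 × 0.08 = 0.0072
Total = 0.11082.
P(Sp. caerulea | marker) = 0.0165/0.11082 ≈ 0.149
P(Sp. lutea | marker) = 0.0316/0.11082 ≈ 0.285
P(Sp. alba | marker) = 0.0374/0.11082 ≈ 0.337
P(Sp. rubra | marker) = 0.01062/0.11082 ≈ 0.096
P(Sp. viridis | marker) = 0.0075/0.11082 ≈ 0.068
P(Sp. nigra | marker) = 0.0072/0.11082 ≈ 0.065
(Check: 0.149+0.285+0.337+0.096+0.068+0.065 = 1.000.)

Sp. caerulea 0.149, Sp. lutea 0.285, Sp. alba 0.337, Sp. rubra 0.096, Sp. viridis 0.068, Sp. nigra 0.065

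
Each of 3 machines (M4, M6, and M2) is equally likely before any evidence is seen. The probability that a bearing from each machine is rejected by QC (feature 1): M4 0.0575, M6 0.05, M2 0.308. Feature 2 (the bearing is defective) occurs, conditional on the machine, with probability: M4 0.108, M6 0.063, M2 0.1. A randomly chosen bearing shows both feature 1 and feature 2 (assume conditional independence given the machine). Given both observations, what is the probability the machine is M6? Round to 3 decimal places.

Since the prior is uniform, the posterior is proportional to the likelihood:
  M4: 0.0575 × 0.108 = 0.00621
  M6: 0.05 × 0.063 = 0.00315
  M2: 0.308 × 0.1 = 0.0308
Total = 0.04016.
P(M6 | evidence) = 0.00315 / 0.04016 ≈ 0.078.

0.078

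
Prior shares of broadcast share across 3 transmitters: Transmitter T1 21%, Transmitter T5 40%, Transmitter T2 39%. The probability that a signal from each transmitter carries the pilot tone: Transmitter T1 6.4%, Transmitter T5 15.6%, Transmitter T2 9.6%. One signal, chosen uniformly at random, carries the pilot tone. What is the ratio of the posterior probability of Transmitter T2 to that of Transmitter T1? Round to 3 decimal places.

Compute prior × likelihood for every hypothesis:
  Transmitter T1: 0.21 × 0.064 = 0.01344
  Transmitter T5: 0.4 × 0.156 = 0.0624
  Transmitter T2: 0.39 × 0.096 = 0.03744
Total = 0.11328.
The ratio is 0.03744 / 0.01344 (the normalizer cancels) = 2.786.

2.786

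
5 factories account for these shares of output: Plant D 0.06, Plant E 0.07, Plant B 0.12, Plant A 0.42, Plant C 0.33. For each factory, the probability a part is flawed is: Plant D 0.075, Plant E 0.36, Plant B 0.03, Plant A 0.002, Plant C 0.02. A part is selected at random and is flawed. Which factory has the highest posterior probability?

Unnormalized posteriors (prior × likelihood):
  Plant D: 0.06 × 0.075 = 0.0045
  Plant E: 0.07 × 0.36 = 0.0252
  Plant B: 0.12 × 0.03 = 0.0036
  Plant A: 0.42 × 0.002 = 0.00084
  Plant C: 0.33 × 0.02 = 0.0066
Total = 0.04074.
Largest term belongs to Plant E, so Plant E is most probable.

Plant E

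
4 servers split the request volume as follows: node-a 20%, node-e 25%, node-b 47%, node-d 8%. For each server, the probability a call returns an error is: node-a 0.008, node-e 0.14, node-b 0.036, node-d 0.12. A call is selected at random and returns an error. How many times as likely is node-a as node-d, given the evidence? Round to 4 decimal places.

Compute prior × likelihood for every hypothesis:
  node-a: 0.2 × 0.008 = 0.0016
  node-e: 0.25 × 0.14 = 0.035
  node-b: 0.47 × 0.036 = 0.01692
  node-d: 0.08 × 0.12 = 0.0096
Total = 0.06312.
The ratio is 0.0016 / 0.0096 (the normalizer cancels) = 0.1667.

0.1667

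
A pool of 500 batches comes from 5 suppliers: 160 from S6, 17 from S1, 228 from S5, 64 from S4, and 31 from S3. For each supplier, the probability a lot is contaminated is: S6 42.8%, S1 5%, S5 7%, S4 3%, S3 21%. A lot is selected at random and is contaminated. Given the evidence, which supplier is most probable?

S6

By Bayes' rule, posterior ∝ prior × likelihood:
  S6: 0.32 × 0.428 = 0.13696
  S1: 0.034 × 0.05 = 0.0017
  S5: 0.456 × 0.07 = 0.03192
  S4: 0.128 × 0.03 = 0.00384
  S3: 0.062 × 0.21 = 0.01302
Normalizing constant = 0.18744.
Largest term belongs to S6, so S6 is most probable.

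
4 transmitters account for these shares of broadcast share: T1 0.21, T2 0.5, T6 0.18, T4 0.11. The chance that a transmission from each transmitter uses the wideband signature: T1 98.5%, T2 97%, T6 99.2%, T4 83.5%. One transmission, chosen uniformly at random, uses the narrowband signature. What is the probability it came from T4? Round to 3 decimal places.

Taking complements, P(narrowband | each) = T1 0.015, T2 0.03, T6 0.008, T4 0.165.
Unnormalized posteriors (prior × likelihood):
  T1: 0.21 × 0.015 = 0.00315
  T2: 0.5 × 0.03 = 0.015
  T6: 0.18 × 0.008 = 0.00144
  T4: 0.11 × 0.165 = 0.01815
Sum = 0.03774.
P(T4 | evidence) = 0.01815 / 0.03774 ≈ 0.481.

0.481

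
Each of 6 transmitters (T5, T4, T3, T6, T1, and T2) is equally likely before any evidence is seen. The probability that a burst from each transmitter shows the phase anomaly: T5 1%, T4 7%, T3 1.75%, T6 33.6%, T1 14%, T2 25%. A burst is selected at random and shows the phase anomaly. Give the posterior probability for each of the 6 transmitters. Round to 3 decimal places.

T5 0.012, T4 0.085, T3 0.021, T6 0.408, T1 0.170, T2 0.304

With a uniform prior (1/6 each), posterior ∝ likelihood:
  T5: 0.01
  T4: 0.07
  T3: 0.0175
  T6: 0.336
  T1: 0.14
  T2: 0.25
Total = 0.8235.
P(T5 | anomaly) = 0.01/0.8235 ≈ 0.012
P(T4 | anomaly) = 0.07/0.8235 ≈ 0.085
P(T3 | anomaly) = 0.0175/0.8235 ≈ 0.021
P(T6 | anomaly) = 0.336/0.8235 ≈ 0.408
P(T1 | anomaly) = 0.14/0.8235 ≈ 0.170
P(T2 | anomaly) = 0.25/0.8235 ≈ 0.304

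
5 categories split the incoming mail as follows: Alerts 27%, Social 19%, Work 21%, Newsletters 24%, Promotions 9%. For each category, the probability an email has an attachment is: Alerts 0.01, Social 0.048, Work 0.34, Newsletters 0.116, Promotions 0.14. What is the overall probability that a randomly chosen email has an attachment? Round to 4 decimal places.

Unnormalized posteriors (prior × likelihood):
  Alerts: 0.27 × 0.01 = 0.0027
  Social: 0.19 × 0.048 = 0.00912
  Work: 0.21 × 0.34 = 0.0714
  Newsletters: 0.24 × 0.116 = 0.02784
  Promotions: 0.09 × 0.14 = 0.0126
P(attachment) = 0.0027 + 0.00912 + 0.0714 + 0.02784 + 0.0126 = 0.12366 → 0.1237.

0.1237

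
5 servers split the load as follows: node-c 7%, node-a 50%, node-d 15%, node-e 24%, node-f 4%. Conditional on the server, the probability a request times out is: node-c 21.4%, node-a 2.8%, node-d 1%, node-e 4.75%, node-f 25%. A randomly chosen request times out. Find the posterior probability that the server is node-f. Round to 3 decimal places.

Unnormalized posteriors (prior × likelihood):
  node-c: 0.07 × 0.214 = 0.01498
  node-a: 0.5 × 0.028 = 0.014
  node-d: 0.15 × 0.01 = 0.0015
  node-e: 0.24 × 0.0475 = 0.0114
  node-f: 0.04 × 0.25 = 0.01
Normalizing constant = 0.05188.
P(node-f | evidence) = 0.01 / 0.05188 ≈ 0.193.

0.193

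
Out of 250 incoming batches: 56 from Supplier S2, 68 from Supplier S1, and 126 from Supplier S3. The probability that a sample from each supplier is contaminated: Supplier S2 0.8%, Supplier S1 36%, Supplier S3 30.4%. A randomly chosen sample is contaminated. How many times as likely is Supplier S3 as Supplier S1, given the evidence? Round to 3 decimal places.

1.565

Compute prior × likelihood for every hypothesis:
  Supplier S2: 0.224 × 0.008 = 0.001792
  Supplier S1: 0.272 × 0.36 = 0.09792
  Supplier S3: 0.504 × 0.304 = 0.153216
Total = 0.252928.
The ratio is 0.153216 / 0.09792 (the normalizer cancels) = 1.565.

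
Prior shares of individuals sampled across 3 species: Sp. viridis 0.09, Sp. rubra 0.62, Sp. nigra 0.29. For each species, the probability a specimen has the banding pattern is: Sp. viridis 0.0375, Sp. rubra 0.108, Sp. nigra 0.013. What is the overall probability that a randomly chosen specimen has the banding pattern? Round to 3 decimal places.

Prior × likelihood for each hypothesis:
  Sp. viridis: 0.09 × 0.0375 = 0.003375
  Sp. rubra: 0.62 × 0.108 = 0.06696
  Sp. nigra: 0.29 × 0.013 = 0.00377
P(banded) = 0.003375 + 0.06696 + 0.00377 = 0.074105 → 0.074.

0.074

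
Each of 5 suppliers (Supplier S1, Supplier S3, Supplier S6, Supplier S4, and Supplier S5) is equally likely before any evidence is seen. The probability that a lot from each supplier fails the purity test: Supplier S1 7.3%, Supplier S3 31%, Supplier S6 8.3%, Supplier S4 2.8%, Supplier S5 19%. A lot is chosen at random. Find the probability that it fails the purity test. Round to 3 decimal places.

With a uniform prior (1/5 each), posterior ∝ likelihood:
  Supplier S1: 0.073
  Supplier S3: 0.31
  Supplier S6: 0.083
  Supplier S4: 0.028
  Supplier S5: 0.19
P(off-spec) = (1/5) × (0.073 + 0.31 + 0.083 + 0.028 + 0.19) = 0.684/5 ≈ 0.137.

0.137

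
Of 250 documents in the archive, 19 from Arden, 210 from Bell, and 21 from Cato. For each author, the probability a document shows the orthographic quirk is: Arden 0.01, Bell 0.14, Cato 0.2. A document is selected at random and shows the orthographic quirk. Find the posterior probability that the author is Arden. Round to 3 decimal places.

Unnormalized posteriors (prior × likelihood):
  Arden: 0.076 × 0.01 = 0.00076
  Bell: 0.84 × 0.14 = 0.1176
  Cato: 0.084 × 0.2 = 0.0168
Normalizing constant = 0.13516.
P(Arden | evidence) = 0.00076 / 0.13516 ≈ 0.006.

0.006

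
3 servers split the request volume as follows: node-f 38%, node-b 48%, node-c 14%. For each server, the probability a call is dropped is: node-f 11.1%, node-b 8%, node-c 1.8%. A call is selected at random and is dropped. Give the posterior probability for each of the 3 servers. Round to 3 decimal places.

Prior × likelihood for each hypothesis:
  node-f: 0.38 × 0.111 = 0.04218
  node-b: 0.48 × 0.08 = 0.0384
  node-c: 0.14 × 0.018 = 0.00252
Total = 0.0831.
P(node-f | dropped) = 0.04218/0.0831 ≈ 0.508
P(node-b | dropped) = 0.0384/0.0831 ≈ 0.462
P(node-c | dropped) = 0.00252/0.0831 ≈ 0.030
(Check: 0.508+0.462+0.030 = 1.000.)

node-f 0.508, node-b 0.462, node-c 0.030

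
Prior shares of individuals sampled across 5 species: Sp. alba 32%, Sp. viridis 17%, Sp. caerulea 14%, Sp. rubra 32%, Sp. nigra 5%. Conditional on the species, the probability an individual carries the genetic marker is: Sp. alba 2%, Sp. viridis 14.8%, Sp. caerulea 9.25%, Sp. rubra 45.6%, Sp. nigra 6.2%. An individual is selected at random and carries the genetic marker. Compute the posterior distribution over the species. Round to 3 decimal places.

Sp. alba 0.033, Sp. viridis 0.130, Sp. caerulea 0.067, Sp. rubra 0.754, Sp. nigra 0.016

Unnormalized posteriors (prior × likelihood):
  Sp. alba: 0.32 × 0.02 = 0.0064
  Sp. viridis: 0.17 × 0.148 = 0.02516
  Sp. caerulea: 0.14 × 0.0925 = 0.01295
  Sp. rubra: 0.32 × 0.456 = 0.14592
  Sp. nigra: 0.05 × 0.062 = 0.0031
Total = 0.19353.
P(Sp. alba | marker) = 0.0064/0.19353 ≈ 0.033
P(Sp. viridis | marker) = 0.02516/0.19353 ≈ 0.130
P(Sp. caerulea | marker) = 0.01295/0.19353 ≈ 0.067
P(Sp. rubra | marker) = 0.14592/0.19353 ≈ 0.754
P(Sp. nigra | marker) = 0.0031/0.19353 ≈ 0.016
(Check: 0.033+0.130+0.067+0.754+0.016 = 1.000.)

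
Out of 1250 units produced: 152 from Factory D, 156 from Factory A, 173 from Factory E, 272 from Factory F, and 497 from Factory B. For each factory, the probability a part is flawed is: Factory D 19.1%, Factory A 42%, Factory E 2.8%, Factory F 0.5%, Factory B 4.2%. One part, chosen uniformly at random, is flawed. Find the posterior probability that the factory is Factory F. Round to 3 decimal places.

0.011

By Bayes' rule, posterior ∝ prior × likelihood:
  Factory D: 0.1216 × 0.191 = 0.0232256
  Factory A: 0.1248 × 0.42 = 0.052416
  Factory E: 0.1384 × 0.028 = 0.0038752
  Factory F: 0.2176 × 0.005 = 0.001088
  Factory B: 0.3976 × 0.042 = 0.0166992
Sum = 0.097304.
P(Factory F | evidence) = 0.001088 / 0.097304 ≈ 0.011.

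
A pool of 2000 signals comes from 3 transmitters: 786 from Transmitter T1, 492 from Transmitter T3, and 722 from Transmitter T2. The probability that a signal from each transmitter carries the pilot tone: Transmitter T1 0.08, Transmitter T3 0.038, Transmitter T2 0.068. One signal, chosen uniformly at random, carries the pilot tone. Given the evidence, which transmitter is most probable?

Unnormalized posteriors (prior × likelihood):
  Transmitter T1: 0.393 × 0.08 = 0.03144
  Transmitter T3: 0.246 × 0.038 = 0.009348
  Transmitter T2: 0.361 × 0.068 = 0.024548
Total = 0.065336.
Largest term belongs to Transmitter T1, so Transmitter T1 is most probable.

Transmitter T1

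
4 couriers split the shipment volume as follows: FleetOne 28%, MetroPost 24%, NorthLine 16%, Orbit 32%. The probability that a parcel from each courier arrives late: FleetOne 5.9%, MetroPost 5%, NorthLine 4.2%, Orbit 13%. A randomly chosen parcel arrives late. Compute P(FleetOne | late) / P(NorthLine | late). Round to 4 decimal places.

Compute prior × likelihood for every hypothesis:
  FleetOne: 0.28 × 0.059 = 0.01652
  MetroPost: 0.24 × 0.05 = 0.012
  NorthLine: 0.16 × 0.042 = 0.00672
  Orbit: 0.32 × 0.13 = 0.0416
Sum = 0.07684.
The ratio is 0.01652 / 0.00672 (the normalizer cancels) = 2.4583.

2.4583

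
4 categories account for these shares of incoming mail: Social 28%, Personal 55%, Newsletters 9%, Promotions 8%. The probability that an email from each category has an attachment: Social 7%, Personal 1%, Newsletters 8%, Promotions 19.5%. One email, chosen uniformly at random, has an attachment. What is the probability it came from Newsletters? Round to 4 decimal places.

0.1503

Prior × likelihood for each hypothesis:
  Social: 0.28 × 0.07 = 0.0196
  Personal: 0.55 × 0.01 = 0.0055
  Newsletters: 0.09 × 0.08 = 0.0072
  Promotions: 0.08 × 0.195 = 0.0156
Total = 0.0479.
P(Newsletters | evidence) = 0.0072 / 0.0479 ≈ 0.1503.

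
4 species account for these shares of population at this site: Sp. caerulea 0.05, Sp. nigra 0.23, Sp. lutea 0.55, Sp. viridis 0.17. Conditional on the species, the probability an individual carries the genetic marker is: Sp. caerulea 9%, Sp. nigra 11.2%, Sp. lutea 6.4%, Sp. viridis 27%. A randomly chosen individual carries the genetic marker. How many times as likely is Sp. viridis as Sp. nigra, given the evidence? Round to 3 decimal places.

1.782

Unnormalized posteriors (prior × likelihood):
  Sp. caerulea: 0.05 × 0.09 = 0.0045
  Sp. nigra: 0.23 × 0.112 = 0.02576
  Sp. lutea: 0.55 × 0.064 = 0.0352
  Sp. viridis: 0.17 × 0.27 = 0.0459
Sum = 0.11136.
The ratio is 0.0459 / 0.02576 (the normalizer cancels) = 1.782.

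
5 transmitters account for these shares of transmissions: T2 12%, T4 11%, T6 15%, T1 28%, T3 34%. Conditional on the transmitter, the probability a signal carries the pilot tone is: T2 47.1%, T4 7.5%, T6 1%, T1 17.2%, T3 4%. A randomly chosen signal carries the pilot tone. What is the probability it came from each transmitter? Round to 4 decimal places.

T2 0.4415, T4 0.0644, T6 0.0117, T1 0.3762, T3 0.1062

Prior × likelihood for each hypothesis:
  T2: 0.12 × 0.471 = 0.05652
  T4: 0.11 × 0.075 = 0.00825
  T6: 0.15 × 0.01 = 0.0015
  T1: 0.28 × 0.172 = 0.04816
  T3: 0.34 × 0.04 = 0.0136
Total = 0.12803.
P(T2 | pilot) = 0.05652/0.12803 ≈ 0.4415
P(T4 | pilot) = 0.00825/0.12803 ≈ 0.0644
P(T6 | pilot) = 0.0015/0.12803 ≈ 0.0117
P(T1 | pilot) = 0.04816/0.12803 ≈ 0.3762
P(T3 | pilot) = 0.0136/0.12803 ≈ 0.1062
(Check: 0.4415+0.0644+0.0117+0.3762+0.1062 = 1.0000.)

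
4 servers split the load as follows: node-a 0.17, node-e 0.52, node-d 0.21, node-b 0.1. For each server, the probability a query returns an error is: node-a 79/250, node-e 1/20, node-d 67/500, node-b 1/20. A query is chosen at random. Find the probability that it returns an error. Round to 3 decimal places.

Prior × likelihood for each hypothesis:
  node-a: 0.17 × 0.316 = 0.05372
  node-e: 0.52 × 0.05 = 0.026
  node-d: 0.21 × 0.134 = 0.02814
  node-b: 0.1 × 0.05 = 0.005
P(error) = 0.05372 + 0.026 + 0.02814 + 0.005 = 0.11286 → 0.113.

0.113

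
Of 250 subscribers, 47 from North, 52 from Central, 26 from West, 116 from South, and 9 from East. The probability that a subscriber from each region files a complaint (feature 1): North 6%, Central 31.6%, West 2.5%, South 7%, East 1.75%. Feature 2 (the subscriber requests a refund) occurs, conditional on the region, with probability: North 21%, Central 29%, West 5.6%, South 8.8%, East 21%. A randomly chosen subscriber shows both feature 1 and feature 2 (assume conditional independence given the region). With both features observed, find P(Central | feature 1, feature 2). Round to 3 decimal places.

0.776

By Bayes' rule, posterior ∝ prior × likelihood:
  North: 0.188 × 0.06 × 0.21 = 0.0023688
  Central: 0.208 × 0.316 × 0.29 = 0.01906112
  West: 0.104 × 0.025 × 0.056 = 0.0001456
  South: 0.464 × 0.07 × 0.088 = 0.00285824
  East: 0.036 × 0.0175 × 0.21 = 0.0001323
Total = 0.02456606.
P(Central | evidence) = 0.01906112 / 0.02456606 ≈ 0.776.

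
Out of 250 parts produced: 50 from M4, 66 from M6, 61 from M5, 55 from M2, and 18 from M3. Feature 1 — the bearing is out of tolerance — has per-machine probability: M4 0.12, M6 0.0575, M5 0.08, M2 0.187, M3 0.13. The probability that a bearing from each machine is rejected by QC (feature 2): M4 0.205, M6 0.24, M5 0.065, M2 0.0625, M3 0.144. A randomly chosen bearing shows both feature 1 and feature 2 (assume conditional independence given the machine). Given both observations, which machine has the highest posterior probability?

M4

By Bayes' rule, posterior ∝ prior × likelihood:
  M4: 0.2 × 0.12 × 0.205 = 0.00492
  M6: 0.264 × 0.0575 × 0.24 = 0.0036432
  M5: 0.244 × 0.08 × 0.065 = 0.0012688
  M2: 0.22 × 0.187 × 0.0625 = 0.00257125
  M3: 0.072 × 0.13 × 0.144 = 0.00134784
Total = 0.01375109.
Largest term belongs to M4, so M4 is most probable.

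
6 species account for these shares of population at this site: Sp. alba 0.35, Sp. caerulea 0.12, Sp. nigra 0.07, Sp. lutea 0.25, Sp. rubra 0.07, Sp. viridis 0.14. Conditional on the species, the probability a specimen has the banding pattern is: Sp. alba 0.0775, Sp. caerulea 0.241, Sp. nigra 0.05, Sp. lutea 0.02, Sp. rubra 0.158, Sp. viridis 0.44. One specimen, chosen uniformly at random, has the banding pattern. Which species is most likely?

Sp. viridis

Compute prior × likelihood for every hypothesis:
  Sp. alba: 0.35 × 0.0775 = 0.027125
  Sp. caerulea: 0.12 × 0.241 = 0.02892
  Sp. nigra: 0.07 × 0.05 = 0.0035
  Sp. lutea: 0.25 × 0.02 = 0.005
  Sp. rubra: 0.07 × 0.158 = 0.01106
  Sp. viridis: 0.14 × 0.44 = 0.0616
Normalizing constant = 0.137205.
Largest term belongs to Sp. viridis, so Sp. viridis is most probable.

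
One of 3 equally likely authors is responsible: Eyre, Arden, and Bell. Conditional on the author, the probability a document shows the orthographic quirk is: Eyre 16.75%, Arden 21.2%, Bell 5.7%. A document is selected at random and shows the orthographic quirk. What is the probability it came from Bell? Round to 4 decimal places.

With a uniform prior (1/3 each), posterior ∝ likelihood:
  Eyre: 0.1675
  Arden: 0.212
  Bell: 0.057
Normalizing constant = 0.4365.
P(Bell | evidence) = 0.057 / 0.4365 ≈ 0.1306.

0.1306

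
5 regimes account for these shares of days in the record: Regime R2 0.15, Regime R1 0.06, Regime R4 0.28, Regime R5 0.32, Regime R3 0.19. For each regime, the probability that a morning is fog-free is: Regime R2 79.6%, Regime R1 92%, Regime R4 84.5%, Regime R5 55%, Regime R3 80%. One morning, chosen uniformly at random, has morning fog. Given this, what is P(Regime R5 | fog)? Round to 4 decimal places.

0.5521

Taking complements, P(fog | each) = Regime R2 0.204, Regime R1 0.08, Regime R4 0.155, Regime R5 0.45, Regime R3 0.2.
Unnormalized posteriors (prior × likelihood):
  Regime R2: 0.15 × 0.204 = 0.0306
  Regime R1: 0.06 × 0.08 = 0.0048
  Regime R4: 0.28 × 0.155 = 0.0434
  Regime R5: 0.32 × 0.45 = 0.144
  Regime R3: 0.19 × 0.2 = 0.038
Sum = 0.2608.
P(Regime R5 | evidence) = 0.144 / 0.2608 ≈ 0.5521.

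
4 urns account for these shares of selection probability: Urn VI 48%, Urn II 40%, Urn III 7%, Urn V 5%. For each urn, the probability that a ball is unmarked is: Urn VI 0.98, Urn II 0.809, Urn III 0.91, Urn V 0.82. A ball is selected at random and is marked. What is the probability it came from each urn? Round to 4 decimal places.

Taking complements, P(marked | each) = Urn VI 0.02, Urn II 0.191, Urn III 0.09, Urn V 0.18.
Unnormalized posteriors (prior × likelihood):
  Urn VI: 0.48 × 0.02 = 0.0096
  Urn II: 0.4 × 0.191 = 0.0764
  Urn III: 0.07 × 0.09 = 0.0063
  Urn V: 0.05 × 0.18 = 0.009
Sum = 0.1013.
P(Urn VI | marked) = 0.0096/0.1013 ≈ 0.0948
P(Urn II | marked) = 0.0764/0.1013 ≈ 0.7542
P(Urn III | marked) = 0.0063/0.1013 ≈ 0.0622
P(Urn V | marked) = 0.009/0.1013 ≈ 0.0888

Urn VI 0.0948, Urn II 0.7542, Urn III 0.0622, Urn V 0.0888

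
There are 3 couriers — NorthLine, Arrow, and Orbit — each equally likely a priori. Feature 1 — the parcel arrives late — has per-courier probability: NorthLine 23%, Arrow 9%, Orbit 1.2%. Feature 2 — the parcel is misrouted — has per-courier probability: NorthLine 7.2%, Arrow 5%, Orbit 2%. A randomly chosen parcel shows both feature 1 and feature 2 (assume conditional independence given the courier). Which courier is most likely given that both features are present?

Since the prior is uniform, the posterior is proportional to the likelihood:
  NorthLine: 0.23 × 0.072 = 0.01656
  Arrow: 0.09 × 0.05 = 0.0045
  Orbit: 0.012 × 0.02 = 0.00024
Sum = 0.0213.
Largest term belongs to NorthLine, so NorthLine is most probable.

NorthLine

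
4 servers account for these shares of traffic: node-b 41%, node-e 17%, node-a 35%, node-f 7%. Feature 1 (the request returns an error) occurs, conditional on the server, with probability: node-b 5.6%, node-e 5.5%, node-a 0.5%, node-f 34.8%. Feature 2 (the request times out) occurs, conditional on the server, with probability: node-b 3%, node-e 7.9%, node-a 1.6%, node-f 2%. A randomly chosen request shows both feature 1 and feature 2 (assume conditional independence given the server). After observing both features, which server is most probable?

node-e

Compute prior × likelihood for every hypothesis:
  node-b: 0.41 × 0.056 × 0.03 = 0.0006888
  node-e: 0.17 × 0.055 × 0.079 = 0.00073865
  node-a: 0.35 × 0.005 × 0.016 = 0.000028
  node-f: 0.07 × 0.348 × 0.02 = 0.0004872
Total = 0.00194265.
Largest term belongs to node-e, so node-e is most probable.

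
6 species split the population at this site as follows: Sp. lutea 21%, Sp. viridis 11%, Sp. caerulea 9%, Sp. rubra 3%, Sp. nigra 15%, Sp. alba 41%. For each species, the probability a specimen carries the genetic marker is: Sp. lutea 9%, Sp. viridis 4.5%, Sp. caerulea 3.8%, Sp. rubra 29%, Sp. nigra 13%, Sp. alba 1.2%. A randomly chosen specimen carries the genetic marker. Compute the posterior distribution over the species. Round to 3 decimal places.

Sp. lutea 0.313, Sp. viridis 0.082, Sp. caerulea 0.057, Sp. rubra 0.144, Sp. nigra 0.323, Sp. alba 0.081

Unnormalized posteriors (prior × likelihood):
  Sp. lutea: 0.21 × 0.09 = 0.0189
  Sp. viridis: 0.11 × 0.045 = 0.00495
  Sp. caerulea: 0.09 × 0.038 = 0.00342
  Sp. rubra: 0.03 × 0.29 = 0.0087
  Sp. nigra: 0.15 × 0.13 = 0.0195
  Sp. alba: 0.41 × 0.012 = 0.00492
Normalizing constant = 0.06039.
P(Sp. lutea | marker) = 0.0189/0.06039 ≈ 0.313
P(Sp. viridis | marker) = 0.00495/0.06039 ≈ 0.082
P(Sp. caerulea | marker) = 0.00342/0.06039 ≈ 0.057
P(Sp. rubra | marker) = 0.0087/0.06039 ≈ 0.144
P(Sp. nigra | marker) = 0.0195/0.06039 ≈ 0.323
P(Sp. alba | marker) = 0.00492/0.06039 ≈ 0.081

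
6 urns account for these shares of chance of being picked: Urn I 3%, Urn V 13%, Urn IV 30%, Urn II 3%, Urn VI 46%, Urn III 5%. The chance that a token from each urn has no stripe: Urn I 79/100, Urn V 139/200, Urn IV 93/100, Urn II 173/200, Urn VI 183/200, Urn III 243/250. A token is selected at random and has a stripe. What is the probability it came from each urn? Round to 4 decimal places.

Taking complements, P(striped | each) = Urn I 0.21, Urn V 0.305, Urn IV 0.07, Urn II 0.135, Urn VI 0.085, Urn III 0.028.
By Bayes' rule, posterior ∝ prior × likelihood:
  Urn I: 0.03 × 0.21 = 0.0063
  Urn V: 0.13 × 0.305 = 0.03965
  Urn IV: 0.3 × 0.07 = 0.021
  Urn II: 0.03 × 0.135 = 0.00405
  Urn VI: 0.46 × 0.085 = 0.0391
  Urn III: 0.05 × 0.028 = 0.0014
Normalizing constant = 0.1115.
P(Urn I | striped) = 0.0063/0.1115 ≈ 0.0565
P(Urn V | striped) = 0.03965/0.1115 ≈ 0.3556
P(Urn IV | striped) = 0.021/0.1115 ≈ 0.1883
P(Urn II | striped) = 0.00405/0.1115 ≈ 0.0363
P(Urn VI | striped) = 0.0391/0.1115 ≈ 0.3507
P(Urn III | striped) = 0.0014/0.1115 ≈ 0.0126

Urn I 0.0565, Urn V 0.3556, Urn IV 0.1883, Urn II 0.0363, Urn VI 0.3507, Urn III 0.0126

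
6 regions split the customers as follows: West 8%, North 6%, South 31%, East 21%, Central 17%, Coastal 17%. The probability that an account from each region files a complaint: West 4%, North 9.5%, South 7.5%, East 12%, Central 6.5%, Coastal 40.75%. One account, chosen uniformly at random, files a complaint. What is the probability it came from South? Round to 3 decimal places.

0.169

Prior × likelihood for each hypothesis:
  West: 0.08 × 0.04 = 0.0032
  North: 0.06 × 0.095 = 0.0057
  South: 0.31 × 0.075 = 0.02325
  East: 0.21 × 0.12 = 0.0252
  Central: 0.17 × 0.065 = 0.01105
  Coastal: 0.17 × 0.4075 = 0.069275
Sum = 0.137675.
P(South | evidence) = 0.02325 / 0.137675 ≈ 0.169.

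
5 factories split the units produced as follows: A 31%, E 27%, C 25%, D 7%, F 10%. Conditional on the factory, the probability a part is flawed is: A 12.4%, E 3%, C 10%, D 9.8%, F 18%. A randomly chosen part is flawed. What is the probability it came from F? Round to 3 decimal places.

Prior × likelihood for each hypothesis:
  A: 0.31 × 0.124 = 0.03844
  E: 0.27 × 0.03 = 0.0081
  C: 0.25 × 0.1 = 0.025
  D: 0.07 × 0.098 = 0.00686
  F: 0.1 × 0.18 = 0.018
Total = 0.0964.
P(F | evidence) = 0.018 / 0.0964 ≈ 0.187.

0.187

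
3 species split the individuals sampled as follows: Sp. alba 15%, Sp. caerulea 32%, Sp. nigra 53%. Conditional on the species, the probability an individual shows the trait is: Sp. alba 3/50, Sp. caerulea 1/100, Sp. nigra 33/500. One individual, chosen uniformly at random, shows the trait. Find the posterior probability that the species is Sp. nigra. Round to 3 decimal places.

By Bayes' rule, posterior ∝ prior × likelihood:
  Sp. alba: 0.15 × 0.06 = 0.009
  Sp. caerulea: 0.32 × 0.01 = 0.0032
  Sp. nigra: 0.53 × 0.066 = 0.03498
Total = 0.04718.
P(Sp. nigra | evidence) = 0.03498 / 0.04718 ≈ 0.741.

0.741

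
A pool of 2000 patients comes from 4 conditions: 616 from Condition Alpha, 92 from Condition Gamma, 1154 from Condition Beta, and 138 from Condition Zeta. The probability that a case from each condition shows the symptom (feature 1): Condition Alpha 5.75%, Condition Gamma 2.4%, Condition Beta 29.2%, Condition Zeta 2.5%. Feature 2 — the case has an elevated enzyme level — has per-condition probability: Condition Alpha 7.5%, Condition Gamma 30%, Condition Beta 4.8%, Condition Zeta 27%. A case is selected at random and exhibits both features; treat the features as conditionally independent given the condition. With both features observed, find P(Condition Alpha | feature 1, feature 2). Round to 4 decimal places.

0.1301

Unnormalized posteriors (prior × likelihood):
  Condition Alpha: 0.308 × 0.0575 × 0.075 = 0.00132825
  Condition Gamma: 0.046 × 0.024 × 0.3 = 0.0003312
  Condition Beta: 0.577 × 0.292 × 0.048 = 0.008087232
  Condition Zeta: 0.069 × 0.025 × 0.27 = 0.00046575
Normalizing constant = 0.010212432.
P(Condition Alpha | evidence) = 0.00132825 / 0.010212432 ≈ 0.1301.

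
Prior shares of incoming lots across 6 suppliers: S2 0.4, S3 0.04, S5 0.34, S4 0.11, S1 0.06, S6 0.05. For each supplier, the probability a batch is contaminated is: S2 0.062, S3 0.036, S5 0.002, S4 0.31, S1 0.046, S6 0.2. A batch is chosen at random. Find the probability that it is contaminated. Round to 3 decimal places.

0.074

By Bayes' rule, posterior ∝ prior × likelihood:
  S2: 0.4 × 0.062 = 0.0248
  S3: 0.04 × 0.036 = 0.00144
  S5: 0.34 × 0.002 = 0.00068
  S4: 0.11 × 0.31 = 0.0341
  S1: 0.06 × 0.046 = 0.00276
  S6: 0.05 × 0.2 = 0.01
P(contaminated) = 0.0248 + 0.00144 + 0.00068 + 0.0341 + 0.00276 + 0.01 = 0.07378 → 0.074.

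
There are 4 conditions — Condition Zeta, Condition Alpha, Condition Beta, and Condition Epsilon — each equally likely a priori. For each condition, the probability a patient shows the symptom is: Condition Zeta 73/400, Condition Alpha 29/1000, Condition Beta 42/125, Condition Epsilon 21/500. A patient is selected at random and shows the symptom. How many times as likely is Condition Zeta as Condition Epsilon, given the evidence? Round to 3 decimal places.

4.345

With a uniform prior (1/4 each), posterior ∝ likelihood:
  Condition Zeta: 0.1825
  Condition Alpha: 0.029
  Condition Beta: 0.336
  Condition Epsilon: 0.042
Total = 0.5895.
The ratio is 0.1825 / 0.042 (the normalizer cancels) = 4.345.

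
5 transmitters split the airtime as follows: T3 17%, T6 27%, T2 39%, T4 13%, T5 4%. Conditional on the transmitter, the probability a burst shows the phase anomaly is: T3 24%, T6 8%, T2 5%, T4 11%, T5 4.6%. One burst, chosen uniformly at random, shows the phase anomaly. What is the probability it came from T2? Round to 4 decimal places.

Compute prior × likelihood for every hypothesis:
  T3: 0.17 × 0.24 = 0.0408
  T6: 0.27 × 0.08 = 0.0216
  T2: 0.39 × 0.05 = 0.0195
  T4: 0.13 × 0.11 = 0.0143
  T5: 0.04 × 0.046 = 0.00184
Total = 0.09804.
P(T2 | evidence) = 0.0195 / 0.09804 ≈ 0.1989.

0.1989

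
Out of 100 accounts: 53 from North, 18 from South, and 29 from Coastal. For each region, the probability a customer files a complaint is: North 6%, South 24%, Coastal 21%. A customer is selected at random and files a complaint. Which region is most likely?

By Bayes' rule, posterior ∝ prior × likelihood:
  North: 0.53 × 0.06 = 0.0318
  South: 0.18 × 0.24 = 0.0432
  Coastal: 0.29 × 0.21 = 0.0609
Total = 0.1359.
Largest term belongs to Coastal, so Coastal is most probable.

Coastal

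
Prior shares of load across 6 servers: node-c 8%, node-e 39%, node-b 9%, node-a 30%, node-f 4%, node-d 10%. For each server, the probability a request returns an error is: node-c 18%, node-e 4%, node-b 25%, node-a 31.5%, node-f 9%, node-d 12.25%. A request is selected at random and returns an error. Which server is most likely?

node-a

Compute prior × likelihood for every hypothesis:
  node-c: 0.08 × 0.18 = 0.0144
  node-e: 0.39 × 0.04 = 0.0156
  node-b: 0.09 × 0.25 = 0.0225
  node-a: 0.3 × 0.315 = 0.0945
  node-f: 0.04 × 0.09 = 0.0036
  node-d: 0.1 × 0.1225 = 0.01225
Total = 0.16285.
Largest term belongs to node-a, so node-a is most probable.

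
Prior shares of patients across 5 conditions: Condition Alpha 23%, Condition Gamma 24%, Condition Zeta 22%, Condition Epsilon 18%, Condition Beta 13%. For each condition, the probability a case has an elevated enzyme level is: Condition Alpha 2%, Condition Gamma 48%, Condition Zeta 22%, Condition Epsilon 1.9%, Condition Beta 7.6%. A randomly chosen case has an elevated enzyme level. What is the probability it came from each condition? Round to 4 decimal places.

Prior × likelihood for each hypothesis:
  Condition Alpha: 0.23 × 0.02 = 0.0046
  Condition Gamma: 0.24 × 0.48 = 0.1152
  Condition Zeta: 0.22 × 0.22 = 0.0484
  Condition Epsilon: 0.18 × 0.019 = 0.00342
  Condition Beta: 0.13 × 0.076 = 0.00988
Sum = 0.1815.
P(Condition Alpha | elevated) = 0.0046/0.1815 ≈ 0.0253
P(Condition Gamma | elevated) = 0.1152/0.1815 ≈ 0.6347
P(Condition Zeta | elevated) = 0.0484/0.1815 ≈ 0.2667
P(Condition Epsilon | elevated) = 0.00342/0.1815 ≈ 0.0188
P(Condition Beta | elevated) = 0.00988/0.1815 ≈ 0.0544
(Check: 0.0253+0.6347+0.2667+0.0188+0.0544 = 0.9999.)

Condition Alpha 0.0253, Condition Gamma 0.6347, Condition Zeta 0.2667, Condition Epsilon 0.0188, Condition Beta 0.0544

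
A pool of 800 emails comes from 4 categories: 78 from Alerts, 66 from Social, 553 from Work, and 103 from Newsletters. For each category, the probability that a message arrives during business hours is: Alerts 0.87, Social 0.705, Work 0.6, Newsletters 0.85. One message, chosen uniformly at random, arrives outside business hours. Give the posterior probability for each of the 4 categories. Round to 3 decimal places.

Alerts 0.038, Social 0.073, Work 0.831, Newsletters 0.058

Taking complements, P(off-hours | each) = Alerts 0.13, Social 0.295, Work 0.4, Newsletters 0.15.
Compute prior × likelihood for every hypothesis:
  Alerts: 0.0975 × 0.13 = 0.012675
  Social: 0.0825 × 0.295 = 0.0243375
  Work: 0.69125 × 0.4 = 0.2765
  Newsletters: 0.12875 × 0.15 = 0.0193125
Normalizing constant = 0.332825.
P(Alerts | off-hours) = 0.012675/0.332825 ≈ 0.038
P(Social | off-hours) = 0.0243375/0.332825 ≈ 0.073
P(Work | off-hours) = 0.2765/0.332825 ≈ 0.831
P(Newsletters | off-hours) = 0.0193125/0.332825 ≈ 0.058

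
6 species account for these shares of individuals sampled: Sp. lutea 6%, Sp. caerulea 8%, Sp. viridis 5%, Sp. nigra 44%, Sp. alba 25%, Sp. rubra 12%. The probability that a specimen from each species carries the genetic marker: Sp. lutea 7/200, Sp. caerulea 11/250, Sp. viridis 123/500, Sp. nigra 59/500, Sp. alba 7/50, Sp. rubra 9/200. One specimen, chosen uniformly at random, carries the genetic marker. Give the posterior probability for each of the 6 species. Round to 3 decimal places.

Prior × likelihood for each hypothesis:
  Sp. lutea: 0.06 × 0.035 = 0.0021
  Sp. caerulea: 0.08 × 0.044 = 0.00352
  Sp. viridis: 0.05 × 0.246 = 0.0123
  Sp. nigra: 0.44 × 0.118 = 0.05192
  Sp. alba: 0.25 × 0.14 = 0.035
  Sp. rubra: 0.12 × 0.045 = 0.0054
Normalizing constant = 0.11024.
P(Sp. lutea | marker) = 0.0021/0.11024 ≈ 0.019
P(Sp. caerulea | marker) = 0.00352/0.11024 ≈ 0.032
P(Sp. viridis | marker) = 0.0123/0.11024 ≈ 0.112
P(Sp. nigra | marker) = 0.05192/0.11024 ≈ 0.471
P(Sp. alba | marker) = 0.035/0.11024 ≈ 0.317
P(Sp. rubra | marker) = 0.0054/0.11024 ≈ 0.049
(Check: 0.019+0.032+0.112+0.471+0.317+0.049 = 1.000.)

Sp. lutea 0.019, Sp. caerulea 0.032, Sp. viridis 0.112, Sp. nigra 0.471, Sp. alba 0.317, Sp. rubra 0.049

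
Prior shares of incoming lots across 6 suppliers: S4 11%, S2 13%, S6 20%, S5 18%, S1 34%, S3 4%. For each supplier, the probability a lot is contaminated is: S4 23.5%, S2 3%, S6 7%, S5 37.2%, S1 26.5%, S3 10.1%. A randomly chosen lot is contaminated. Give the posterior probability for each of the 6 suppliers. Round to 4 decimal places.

S4 0.1262, S2 0.0190, S6 0.0683, S5 0.3269, S1 0.4398, S3 0.0197

Unnormalized posteriors (prior × likelihood):
  S4: 0.11 × 0.235 = 0.02585
  S2: 0.13 × 0.03 = 0.0039
  S6: 0.2 × 0.07 = 0.014
  S5: 0.18 × 0.372 = 0.06696
  S1: 0.34 × 0.265 = 0.0901
  S3: 0.04 × 0.101 = 0.00404
Normalizing constant = 0.20485.
P(S4 | contaminated) = 0.02585/0.20485 ≈ 0.1262
P(S2 | contaminated) = 0.0039/0.20485 ≈ 0.0190
P(S6 | contaminated) = 0.014/0.20485 ≈ 0.0683
P(S5 | contaminated) = 0.06696/0.20485 ≈ 0.3269
P(S1 | contaminated) = 0.0901/0.20485 ≈ 0.4398
P(S3 | contaminated) = 0.00404/0.20485 ≈ 0.0197
(Check: 0.1262+0.0190+0.0683+0.3269+0.4398+0.0197 = 0.9999.)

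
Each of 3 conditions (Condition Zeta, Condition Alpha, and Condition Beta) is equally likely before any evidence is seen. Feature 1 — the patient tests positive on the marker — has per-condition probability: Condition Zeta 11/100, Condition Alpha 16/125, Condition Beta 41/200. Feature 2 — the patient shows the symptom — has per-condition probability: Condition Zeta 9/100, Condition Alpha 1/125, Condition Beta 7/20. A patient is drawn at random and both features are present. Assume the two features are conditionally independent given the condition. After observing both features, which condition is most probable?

Since the prior is uniform, the posterior is proportional to the likelihood:
  Condition Zeta: 0.11 × 0.09 = 0.0099
  Condition Alpha: 0.128 × 0.008 = 0.001024
  Condition Beta: 0.205 × 0.35 = 0.07175
Normalizing constant = 0.082674.
Largest term belongs to Condition Beta, so Condition Beta is most probable.

Condition Beta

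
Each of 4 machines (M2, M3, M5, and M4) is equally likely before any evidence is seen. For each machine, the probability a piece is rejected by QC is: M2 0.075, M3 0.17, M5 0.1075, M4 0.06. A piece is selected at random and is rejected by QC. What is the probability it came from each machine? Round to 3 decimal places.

M2 0.182, M3 0.412, M5 0.261, M4 0.145

Since the prior is uniform, the posterior is proportional to the likelihood:
  M2: 0.075
  M3: 0.17
  M5: 0.1075
  M4: 0.06
Normalizing constant = 0.4125.
P(M2 | rejected) = 0.075/0.4125 ≈ 0.182
P(M3 | rejected) = 0.17/0.4125 ≈ 0.412
P(M5 | rejected) = 0.1075/0.4125 ≈ 0.261
P(M4 | rejected) = 0.06/0.4125 ≈ 0.145
(Check: 0.182+0.412+0.261+0.145 = 1.000.)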